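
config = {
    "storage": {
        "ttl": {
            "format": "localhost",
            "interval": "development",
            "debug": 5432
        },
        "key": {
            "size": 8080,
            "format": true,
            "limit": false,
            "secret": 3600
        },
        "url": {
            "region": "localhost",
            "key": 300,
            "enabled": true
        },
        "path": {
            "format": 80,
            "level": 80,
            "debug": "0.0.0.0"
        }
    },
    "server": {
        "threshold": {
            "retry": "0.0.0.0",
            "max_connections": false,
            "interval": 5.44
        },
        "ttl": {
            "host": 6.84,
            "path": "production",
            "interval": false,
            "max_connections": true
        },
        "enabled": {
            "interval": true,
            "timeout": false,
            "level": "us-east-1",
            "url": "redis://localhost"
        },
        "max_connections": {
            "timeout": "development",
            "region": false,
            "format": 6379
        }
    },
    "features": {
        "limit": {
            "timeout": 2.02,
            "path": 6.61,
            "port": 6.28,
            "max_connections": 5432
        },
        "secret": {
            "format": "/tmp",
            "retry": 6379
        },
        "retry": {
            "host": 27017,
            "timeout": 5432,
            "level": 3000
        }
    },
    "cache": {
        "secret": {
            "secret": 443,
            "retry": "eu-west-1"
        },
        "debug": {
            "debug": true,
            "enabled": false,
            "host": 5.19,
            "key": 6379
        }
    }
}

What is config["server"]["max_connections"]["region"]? False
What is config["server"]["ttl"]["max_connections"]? True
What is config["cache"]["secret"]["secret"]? 443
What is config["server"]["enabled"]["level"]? "us-east-1"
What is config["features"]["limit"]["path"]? 6.61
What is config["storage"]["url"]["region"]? "localhost"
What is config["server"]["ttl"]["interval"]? False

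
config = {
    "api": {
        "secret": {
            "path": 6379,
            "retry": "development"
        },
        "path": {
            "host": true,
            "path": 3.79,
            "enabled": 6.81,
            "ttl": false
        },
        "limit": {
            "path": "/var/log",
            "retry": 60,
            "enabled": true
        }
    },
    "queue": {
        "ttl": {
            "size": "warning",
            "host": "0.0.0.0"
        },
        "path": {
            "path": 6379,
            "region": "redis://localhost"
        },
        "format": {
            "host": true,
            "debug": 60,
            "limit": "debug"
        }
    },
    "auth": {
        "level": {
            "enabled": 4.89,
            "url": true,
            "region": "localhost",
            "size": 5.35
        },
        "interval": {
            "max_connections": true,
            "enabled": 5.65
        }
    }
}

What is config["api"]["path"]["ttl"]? False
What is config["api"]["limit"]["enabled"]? True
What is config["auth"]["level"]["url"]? True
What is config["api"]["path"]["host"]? True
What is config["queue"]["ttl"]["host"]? "0.0.0.0"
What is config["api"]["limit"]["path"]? "/var/log"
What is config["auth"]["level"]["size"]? 5.35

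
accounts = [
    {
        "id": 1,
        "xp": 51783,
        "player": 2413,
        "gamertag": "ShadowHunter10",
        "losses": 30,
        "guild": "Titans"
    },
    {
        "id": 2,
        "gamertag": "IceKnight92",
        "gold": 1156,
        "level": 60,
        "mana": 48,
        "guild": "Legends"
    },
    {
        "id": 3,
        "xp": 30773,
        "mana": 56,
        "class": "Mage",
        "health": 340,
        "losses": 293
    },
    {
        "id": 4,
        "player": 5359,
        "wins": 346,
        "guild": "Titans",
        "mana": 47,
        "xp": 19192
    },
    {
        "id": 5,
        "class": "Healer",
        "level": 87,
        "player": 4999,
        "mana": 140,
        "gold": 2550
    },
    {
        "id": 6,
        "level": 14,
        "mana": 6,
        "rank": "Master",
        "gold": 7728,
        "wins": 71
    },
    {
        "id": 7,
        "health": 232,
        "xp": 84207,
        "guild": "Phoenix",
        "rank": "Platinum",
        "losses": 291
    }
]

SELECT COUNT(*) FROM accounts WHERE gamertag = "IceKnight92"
1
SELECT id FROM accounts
[1, 2, 3, 4, 5, 6, 7]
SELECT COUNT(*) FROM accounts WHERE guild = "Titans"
2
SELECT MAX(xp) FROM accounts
84207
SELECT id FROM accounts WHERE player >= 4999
[4, 5]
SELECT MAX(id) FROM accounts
7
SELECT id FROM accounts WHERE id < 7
[1, 2, 3, 4, 5, 6]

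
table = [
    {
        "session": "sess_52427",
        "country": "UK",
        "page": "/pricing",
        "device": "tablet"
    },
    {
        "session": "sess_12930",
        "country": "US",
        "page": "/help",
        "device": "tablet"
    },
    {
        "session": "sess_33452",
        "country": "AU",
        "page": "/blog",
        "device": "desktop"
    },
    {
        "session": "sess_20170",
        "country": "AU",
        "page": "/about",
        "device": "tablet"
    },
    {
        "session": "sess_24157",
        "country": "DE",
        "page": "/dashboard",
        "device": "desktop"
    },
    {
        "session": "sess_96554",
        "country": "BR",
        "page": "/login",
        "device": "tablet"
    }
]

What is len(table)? 6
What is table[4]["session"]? "sess_24157"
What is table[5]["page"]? "/login"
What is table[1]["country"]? "US"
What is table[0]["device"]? "tablet"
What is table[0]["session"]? "sess_52427"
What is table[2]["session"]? "sess_33452"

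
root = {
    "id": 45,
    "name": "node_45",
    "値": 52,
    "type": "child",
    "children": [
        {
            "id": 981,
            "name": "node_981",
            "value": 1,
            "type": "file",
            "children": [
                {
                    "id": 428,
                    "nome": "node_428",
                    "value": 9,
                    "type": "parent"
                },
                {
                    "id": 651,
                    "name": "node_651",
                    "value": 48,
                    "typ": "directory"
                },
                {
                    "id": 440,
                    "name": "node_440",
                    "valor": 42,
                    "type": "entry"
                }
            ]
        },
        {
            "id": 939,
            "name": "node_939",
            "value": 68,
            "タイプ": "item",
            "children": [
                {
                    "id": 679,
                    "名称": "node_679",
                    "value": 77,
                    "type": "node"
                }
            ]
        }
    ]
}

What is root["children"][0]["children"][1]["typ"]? "directory"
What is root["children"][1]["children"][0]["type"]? "node"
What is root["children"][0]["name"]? "node_981"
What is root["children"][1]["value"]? 68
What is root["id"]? 45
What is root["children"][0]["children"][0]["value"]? 9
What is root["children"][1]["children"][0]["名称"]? "node_679"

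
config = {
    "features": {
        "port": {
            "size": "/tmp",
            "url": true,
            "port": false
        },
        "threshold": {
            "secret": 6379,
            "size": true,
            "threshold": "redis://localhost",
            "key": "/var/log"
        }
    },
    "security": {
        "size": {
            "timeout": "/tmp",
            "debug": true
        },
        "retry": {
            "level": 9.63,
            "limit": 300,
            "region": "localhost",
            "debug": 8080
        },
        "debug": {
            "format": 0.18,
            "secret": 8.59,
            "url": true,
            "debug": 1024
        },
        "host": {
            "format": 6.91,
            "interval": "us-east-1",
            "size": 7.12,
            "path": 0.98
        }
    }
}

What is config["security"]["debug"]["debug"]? 1024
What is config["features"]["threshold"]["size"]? True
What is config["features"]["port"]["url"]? True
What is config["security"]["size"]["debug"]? True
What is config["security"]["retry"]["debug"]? 8080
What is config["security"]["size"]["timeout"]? "/tmp"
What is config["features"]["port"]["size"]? "/tmp"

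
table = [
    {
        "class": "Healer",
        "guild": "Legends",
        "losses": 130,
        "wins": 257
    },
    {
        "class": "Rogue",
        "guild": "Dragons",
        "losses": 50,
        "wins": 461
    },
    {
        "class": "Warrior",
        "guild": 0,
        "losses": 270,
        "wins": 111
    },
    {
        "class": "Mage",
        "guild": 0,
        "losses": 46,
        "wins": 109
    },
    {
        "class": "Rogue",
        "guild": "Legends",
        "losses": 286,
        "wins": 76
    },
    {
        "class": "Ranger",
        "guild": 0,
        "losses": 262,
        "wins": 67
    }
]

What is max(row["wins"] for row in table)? 461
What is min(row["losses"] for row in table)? 46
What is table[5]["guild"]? 0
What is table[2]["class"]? "Warrior"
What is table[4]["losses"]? 286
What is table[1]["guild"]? "Dragons"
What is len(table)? 6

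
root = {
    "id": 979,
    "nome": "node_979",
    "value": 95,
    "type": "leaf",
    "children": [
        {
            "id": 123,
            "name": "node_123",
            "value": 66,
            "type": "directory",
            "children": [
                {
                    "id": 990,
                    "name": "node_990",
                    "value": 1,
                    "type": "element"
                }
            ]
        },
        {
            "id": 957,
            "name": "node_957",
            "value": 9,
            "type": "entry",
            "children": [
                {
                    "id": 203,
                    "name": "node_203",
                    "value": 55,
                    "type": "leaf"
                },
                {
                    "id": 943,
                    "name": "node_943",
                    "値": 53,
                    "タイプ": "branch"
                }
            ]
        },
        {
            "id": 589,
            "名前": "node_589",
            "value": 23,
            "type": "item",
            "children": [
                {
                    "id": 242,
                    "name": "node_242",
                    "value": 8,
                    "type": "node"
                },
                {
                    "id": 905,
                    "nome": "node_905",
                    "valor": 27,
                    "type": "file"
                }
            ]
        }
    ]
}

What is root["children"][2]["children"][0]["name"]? "node_242"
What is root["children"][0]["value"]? 66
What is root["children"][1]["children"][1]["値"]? 53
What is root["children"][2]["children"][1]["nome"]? "node_905"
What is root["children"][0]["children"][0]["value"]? 1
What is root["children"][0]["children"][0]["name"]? "node_990"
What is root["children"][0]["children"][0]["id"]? 990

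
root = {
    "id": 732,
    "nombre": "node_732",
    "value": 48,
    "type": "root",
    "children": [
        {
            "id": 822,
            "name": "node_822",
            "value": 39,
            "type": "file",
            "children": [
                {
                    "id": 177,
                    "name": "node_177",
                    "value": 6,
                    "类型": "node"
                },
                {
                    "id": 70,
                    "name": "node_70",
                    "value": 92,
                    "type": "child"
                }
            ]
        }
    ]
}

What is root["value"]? 48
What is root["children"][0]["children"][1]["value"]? 92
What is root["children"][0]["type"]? "file"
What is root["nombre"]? "node_732"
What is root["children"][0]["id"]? 822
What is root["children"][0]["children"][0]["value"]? 6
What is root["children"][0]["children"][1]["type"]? "child"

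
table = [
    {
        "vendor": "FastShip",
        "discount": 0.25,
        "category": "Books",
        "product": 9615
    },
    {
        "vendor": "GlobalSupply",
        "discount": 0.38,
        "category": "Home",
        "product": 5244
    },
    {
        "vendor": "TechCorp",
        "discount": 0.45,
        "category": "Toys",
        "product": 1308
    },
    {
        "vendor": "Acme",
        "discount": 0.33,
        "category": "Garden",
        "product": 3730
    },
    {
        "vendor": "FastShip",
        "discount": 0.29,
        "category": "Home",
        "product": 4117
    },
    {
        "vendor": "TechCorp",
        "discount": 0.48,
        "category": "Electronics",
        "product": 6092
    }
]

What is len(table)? 6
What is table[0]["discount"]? 0.25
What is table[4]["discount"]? 0.29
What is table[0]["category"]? "Books"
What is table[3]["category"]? "Garden"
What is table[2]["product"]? 1308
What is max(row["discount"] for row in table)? 0.48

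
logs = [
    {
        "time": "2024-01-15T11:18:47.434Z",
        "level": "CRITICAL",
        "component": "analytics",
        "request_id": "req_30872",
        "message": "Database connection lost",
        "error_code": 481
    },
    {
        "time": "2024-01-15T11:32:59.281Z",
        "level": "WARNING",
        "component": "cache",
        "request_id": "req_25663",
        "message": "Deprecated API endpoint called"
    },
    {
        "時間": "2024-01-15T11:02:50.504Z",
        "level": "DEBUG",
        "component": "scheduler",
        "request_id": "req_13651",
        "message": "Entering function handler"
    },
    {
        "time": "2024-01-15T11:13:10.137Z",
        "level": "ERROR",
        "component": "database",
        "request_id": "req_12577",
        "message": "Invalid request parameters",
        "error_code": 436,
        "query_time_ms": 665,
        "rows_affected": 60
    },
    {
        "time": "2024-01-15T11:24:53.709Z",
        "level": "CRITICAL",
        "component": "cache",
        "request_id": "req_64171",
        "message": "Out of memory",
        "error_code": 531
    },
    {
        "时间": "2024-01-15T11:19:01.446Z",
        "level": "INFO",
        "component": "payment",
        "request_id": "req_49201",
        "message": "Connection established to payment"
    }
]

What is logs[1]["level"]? "WARNING"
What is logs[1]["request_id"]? "req_25663"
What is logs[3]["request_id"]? "req_12577"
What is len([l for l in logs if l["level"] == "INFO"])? 1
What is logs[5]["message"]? "Connection established to payment"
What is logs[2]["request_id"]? "req_13651"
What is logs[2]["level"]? "DEBUG"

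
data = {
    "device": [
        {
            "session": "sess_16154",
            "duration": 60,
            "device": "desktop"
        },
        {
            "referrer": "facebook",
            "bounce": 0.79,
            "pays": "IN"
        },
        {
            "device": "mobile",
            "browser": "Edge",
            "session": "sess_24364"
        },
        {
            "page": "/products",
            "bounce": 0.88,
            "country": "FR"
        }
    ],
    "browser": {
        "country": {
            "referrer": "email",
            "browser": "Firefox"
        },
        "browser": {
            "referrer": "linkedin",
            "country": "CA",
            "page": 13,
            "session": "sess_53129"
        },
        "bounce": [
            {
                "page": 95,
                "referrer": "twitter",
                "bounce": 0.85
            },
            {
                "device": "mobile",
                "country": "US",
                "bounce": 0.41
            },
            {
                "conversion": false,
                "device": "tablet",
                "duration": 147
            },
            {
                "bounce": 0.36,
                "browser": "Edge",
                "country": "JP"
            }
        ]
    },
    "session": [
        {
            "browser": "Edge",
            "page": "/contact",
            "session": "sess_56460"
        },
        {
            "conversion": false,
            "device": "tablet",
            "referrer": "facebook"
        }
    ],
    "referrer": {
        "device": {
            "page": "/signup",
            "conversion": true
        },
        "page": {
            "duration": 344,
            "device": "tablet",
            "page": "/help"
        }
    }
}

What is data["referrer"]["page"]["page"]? "/help"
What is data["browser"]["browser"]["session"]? "sess_53129"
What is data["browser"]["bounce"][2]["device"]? "tablet"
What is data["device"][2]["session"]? "sess_24364"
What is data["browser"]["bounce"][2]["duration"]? 147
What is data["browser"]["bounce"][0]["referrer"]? "twitter"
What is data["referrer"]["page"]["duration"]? 344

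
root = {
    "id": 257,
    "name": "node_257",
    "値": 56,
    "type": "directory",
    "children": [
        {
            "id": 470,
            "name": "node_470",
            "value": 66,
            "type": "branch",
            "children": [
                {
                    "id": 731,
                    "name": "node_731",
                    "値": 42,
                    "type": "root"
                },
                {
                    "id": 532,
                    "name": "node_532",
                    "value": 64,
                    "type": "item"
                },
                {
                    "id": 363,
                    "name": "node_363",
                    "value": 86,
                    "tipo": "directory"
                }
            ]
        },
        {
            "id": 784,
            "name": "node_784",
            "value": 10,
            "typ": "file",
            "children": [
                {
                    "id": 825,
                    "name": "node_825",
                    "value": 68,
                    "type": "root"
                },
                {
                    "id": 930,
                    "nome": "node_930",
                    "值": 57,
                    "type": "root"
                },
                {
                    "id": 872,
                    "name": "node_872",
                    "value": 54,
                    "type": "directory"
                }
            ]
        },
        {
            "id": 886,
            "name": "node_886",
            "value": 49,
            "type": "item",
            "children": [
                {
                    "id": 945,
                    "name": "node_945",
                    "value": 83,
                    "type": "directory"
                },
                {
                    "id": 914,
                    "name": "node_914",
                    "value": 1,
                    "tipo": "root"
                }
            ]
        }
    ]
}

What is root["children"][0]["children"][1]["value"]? 64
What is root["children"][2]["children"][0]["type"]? "directory"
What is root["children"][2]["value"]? 49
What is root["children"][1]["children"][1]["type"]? "root"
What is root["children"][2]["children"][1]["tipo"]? "root"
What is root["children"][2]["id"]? 886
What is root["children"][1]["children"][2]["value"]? 54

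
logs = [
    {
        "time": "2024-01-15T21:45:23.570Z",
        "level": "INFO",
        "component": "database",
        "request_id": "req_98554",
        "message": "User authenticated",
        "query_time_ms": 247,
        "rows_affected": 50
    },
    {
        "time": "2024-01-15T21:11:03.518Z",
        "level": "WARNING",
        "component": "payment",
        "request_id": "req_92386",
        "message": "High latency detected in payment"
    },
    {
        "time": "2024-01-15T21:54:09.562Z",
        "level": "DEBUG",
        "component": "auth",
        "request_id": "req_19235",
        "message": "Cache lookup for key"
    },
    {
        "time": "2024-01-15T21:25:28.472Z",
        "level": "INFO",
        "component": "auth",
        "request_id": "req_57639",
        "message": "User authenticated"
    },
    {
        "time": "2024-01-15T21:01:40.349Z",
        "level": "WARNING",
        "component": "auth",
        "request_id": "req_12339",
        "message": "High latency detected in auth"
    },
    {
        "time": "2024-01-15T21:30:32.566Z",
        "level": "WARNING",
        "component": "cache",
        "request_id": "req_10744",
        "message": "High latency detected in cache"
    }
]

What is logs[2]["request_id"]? "req_19235"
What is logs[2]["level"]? "DEBUG"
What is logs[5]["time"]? "2024-01-15T21:30:32.566Z"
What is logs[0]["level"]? "INFO"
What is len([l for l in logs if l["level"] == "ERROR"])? 0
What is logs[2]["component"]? "auth"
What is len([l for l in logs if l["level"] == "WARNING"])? 3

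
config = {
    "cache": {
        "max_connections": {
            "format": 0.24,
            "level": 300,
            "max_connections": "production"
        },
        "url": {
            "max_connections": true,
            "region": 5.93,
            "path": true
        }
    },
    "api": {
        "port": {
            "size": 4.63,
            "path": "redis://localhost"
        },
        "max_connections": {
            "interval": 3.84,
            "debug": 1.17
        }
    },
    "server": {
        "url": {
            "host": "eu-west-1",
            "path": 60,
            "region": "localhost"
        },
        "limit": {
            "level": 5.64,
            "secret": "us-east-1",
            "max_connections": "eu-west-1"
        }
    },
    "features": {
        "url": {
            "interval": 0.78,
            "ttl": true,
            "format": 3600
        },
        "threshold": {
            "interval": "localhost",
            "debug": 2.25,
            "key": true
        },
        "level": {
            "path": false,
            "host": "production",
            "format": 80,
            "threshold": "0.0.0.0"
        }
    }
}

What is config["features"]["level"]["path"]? False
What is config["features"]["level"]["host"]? "production"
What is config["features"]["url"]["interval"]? 0.78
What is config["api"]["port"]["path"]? "redis://localhost"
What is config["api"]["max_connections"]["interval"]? 3.84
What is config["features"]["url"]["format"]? 3600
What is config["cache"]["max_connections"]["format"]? 0.24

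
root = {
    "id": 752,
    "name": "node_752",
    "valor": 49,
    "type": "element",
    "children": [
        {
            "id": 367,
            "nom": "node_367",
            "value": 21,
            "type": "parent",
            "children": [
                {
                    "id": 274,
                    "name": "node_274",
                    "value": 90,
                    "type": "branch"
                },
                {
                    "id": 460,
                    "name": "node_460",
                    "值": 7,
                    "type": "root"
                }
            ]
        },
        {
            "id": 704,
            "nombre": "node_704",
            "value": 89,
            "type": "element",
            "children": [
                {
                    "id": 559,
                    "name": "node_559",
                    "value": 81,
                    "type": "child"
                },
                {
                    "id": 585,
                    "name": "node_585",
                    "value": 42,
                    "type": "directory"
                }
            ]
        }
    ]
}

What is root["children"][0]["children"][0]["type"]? "branch"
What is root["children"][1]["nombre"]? "node_704"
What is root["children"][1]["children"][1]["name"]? "node_585"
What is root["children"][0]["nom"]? "node_367"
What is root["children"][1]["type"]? "element"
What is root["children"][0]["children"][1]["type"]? "root"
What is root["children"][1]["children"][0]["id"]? 559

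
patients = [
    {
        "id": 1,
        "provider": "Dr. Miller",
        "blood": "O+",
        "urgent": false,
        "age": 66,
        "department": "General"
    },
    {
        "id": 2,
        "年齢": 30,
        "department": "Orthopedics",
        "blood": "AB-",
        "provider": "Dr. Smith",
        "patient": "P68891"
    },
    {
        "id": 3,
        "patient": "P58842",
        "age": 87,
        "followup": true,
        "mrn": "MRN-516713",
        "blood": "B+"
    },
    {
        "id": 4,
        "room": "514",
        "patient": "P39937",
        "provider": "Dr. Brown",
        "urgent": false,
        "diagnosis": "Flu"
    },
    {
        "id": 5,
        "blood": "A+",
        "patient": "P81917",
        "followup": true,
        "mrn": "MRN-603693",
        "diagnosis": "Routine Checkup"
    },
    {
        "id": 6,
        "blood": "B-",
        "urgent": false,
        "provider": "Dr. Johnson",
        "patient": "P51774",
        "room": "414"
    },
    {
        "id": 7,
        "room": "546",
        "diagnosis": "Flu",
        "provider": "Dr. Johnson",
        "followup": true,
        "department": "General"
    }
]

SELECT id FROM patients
[1, 2, 3, 4, 5, 6, 7]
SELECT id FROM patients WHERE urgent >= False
[1, 4, 6]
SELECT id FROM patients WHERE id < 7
[1, 2, 3, 4, 5, 6]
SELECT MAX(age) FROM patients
87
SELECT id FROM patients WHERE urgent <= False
[1, 4, 6]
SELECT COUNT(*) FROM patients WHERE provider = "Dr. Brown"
1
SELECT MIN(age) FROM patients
66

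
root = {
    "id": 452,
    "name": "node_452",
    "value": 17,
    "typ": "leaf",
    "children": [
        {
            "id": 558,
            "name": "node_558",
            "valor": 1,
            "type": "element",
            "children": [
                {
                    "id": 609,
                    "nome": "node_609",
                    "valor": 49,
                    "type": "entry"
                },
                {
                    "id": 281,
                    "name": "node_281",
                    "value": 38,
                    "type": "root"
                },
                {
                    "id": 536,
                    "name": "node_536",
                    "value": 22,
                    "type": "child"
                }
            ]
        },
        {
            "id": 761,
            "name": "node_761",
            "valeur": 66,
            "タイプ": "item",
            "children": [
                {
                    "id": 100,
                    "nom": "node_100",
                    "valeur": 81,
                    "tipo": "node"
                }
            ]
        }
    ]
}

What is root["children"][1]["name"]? "node_761"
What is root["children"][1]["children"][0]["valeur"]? 81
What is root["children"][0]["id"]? 558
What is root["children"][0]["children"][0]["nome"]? "node_609"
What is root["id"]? 452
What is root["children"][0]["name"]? "node_558"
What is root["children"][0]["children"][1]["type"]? "root"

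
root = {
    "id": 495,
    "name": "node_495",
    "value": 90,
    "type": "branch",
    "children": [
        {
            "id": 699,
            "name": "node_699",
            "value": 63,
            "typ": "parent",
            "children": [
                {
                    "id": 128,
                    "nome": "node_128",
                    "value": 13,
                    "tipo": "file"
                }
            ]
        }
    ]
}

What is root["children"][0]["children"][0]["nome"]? "node_128"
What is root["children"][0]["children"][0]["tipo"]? "file"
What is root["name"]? "node_495"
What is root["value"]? 90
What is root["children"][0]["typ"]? "parent"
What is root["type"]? "branch"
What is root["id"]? 495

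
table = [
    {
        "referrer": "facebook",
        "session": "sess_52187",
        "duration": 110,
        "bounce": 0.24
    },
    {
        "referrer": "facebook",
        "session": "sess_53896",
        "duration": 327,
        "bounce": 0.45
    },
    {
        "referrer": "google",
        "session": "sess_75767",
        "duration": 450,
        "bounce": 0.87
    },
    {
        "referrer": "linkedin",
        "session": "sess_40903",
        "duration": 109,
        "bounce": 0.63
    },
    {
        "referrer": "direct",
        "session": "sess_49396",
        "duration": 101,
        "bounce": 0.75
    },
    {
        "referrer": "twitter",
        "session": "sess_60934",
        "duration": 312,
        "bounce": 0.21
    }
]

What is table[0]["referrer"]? "facebook"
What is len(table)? 6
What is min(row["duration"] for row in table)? 101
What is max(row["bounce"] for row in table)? 0.87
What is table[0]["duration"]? 110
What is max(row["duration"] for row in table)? 450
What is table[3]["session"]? "sess_40903"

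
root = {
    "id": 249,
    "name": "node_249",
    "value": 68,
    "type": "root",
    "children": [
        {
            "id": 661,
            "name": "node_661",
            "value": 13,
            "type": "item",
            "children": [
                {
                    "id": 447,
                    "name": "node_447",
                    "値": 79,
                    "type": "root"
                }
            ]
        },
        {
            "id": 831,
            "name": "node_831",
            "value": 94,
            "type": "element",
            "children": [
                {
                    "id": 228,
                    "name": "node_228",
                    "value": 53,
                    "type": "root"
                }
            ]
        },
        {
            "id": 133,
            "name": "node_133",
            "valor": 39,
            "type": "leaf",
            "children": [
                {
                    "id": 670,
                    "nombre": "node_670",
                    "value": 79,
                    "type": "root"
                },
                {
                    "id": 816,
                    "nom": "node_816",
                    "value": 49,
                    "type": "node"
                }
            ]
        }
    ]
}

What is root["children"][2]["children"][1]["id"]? 816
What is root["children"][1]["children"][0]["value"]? 53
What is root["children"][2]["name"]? "node_133"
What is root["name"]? "node_249"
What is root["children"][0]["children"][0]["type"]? "root"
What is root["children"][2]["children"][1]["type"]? "node"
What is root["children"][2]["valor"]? 39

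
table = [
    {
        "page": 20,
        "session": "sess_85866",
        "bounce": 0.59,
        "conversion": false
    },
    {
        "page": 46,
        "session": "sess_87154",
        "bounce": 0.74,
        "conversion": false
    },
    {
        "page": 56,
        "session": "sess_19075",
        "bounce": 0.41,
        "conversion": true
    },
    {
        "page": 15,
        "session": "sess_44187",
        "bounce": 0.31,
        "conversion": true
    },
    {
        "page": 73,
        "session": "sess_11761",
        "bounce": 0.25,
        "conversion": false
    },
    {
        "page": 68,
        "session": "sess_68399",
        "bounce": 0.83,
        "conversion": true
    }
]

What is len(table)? 6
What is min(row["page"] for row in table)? 15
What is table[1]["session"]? "sess_87154"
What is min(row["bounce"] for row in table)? 0.25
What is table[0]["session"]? "sess_85866"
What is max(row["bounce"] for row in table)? 0.83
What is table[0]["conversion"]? False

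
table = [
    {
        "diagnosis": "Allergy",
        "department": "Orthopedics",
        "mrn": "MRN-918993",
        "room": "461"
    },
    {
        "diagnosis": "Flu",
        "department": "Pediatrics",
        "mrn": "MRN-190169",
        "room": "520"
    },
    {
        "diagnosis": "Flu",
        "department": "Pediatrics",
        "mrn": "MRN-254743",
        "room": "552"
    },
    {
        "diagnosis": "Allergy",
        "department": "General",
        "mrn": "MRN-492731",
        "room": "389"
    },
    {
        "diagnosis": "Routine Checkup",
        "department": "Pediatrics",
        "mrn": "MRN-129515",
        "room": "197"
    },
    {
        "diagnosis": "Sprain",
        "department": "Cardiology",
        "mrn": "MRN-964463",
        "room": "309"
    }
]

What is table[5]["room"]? "309"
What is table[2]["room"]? "552"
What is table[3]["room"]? "389"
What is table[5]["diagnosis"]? "Sprain"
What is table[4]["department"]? "Pediatrics"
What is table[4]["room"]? "197"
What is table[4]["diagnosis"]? "Routine Checkup"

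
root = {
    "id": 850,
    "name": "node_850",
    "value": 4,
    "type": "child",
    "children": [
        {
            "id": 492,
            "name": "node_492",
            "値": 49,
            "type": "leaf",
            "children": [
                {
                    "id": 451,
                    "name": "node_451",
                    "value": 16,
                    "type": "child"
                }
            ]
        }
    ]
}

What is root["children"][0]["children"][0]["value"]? 16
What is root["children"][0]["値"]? 49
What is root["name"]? "node_850"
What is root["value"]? 4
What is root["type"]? "child"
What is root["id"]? 850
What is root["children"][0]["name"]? "node_492"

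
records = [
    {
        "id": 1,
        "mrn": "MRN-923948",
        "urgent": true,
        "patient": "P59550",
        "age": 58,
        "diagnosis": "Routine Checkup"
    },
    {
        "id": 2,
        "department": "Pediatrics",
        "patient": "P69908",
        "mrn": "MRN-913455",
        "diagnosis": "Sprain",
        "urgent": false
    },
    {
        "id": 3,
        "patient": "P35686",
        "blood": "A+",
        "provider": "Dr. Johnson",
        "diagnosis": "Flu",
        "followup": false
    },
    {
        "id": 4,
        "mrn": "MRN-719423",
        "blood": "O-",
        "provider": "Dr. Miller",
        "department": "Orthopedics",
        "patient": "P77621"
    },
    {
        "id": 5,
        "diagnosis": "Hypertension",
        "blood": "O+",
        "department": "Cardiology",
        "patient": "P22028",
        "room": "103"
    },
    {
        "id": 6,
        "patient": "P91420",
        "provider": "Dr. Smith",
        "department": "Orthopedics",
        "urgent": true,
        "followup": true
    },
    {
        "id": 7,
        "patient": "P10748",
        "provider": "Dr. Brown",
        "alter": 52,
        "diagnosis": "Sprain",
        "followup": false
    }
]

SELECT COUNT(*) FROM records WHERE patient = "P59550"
1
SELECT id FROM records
[1, 2, 3, 4, 5, 6, 7]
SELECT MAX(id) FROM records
7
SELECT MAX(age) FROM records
58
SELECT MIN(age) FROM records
58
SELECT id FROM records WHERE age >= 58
[1]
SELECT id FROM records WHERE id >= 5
[5, 6, 7]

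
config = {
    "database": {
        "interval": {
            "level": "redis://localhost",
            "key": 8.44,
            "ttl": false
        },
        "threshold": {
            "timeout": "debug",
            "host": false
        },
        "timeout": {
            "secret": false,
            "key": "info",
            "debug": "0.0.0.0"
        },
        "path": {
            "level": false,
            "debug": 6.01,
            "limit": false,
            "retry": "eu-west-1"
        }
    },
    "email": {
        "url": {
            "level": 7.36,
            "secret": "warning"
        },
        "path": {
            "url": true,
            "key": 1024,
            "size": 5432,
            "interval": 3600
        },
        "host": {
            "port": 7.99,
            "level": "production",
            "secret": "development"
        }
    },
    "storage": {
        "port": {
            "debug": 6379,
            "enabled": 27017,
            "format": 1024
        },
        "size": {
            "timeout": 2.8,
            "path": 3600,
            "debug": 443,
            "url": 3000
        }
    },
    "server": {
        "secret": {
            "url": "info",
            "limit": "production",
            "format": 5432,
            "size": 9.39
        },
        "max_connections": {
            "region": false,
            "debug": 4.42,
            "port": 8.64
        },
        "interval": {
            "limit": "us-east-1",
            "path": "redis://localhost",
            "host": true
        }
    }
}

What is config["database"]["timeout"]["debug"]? "0.0.0.0"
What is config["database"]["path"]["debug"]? 6.01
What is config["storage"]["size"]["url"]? 3000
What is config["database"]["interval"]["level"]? "redis://localhost"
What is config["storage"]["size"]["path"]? 3600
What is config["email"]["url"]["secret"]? "warning"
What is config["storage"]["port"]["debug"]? 6379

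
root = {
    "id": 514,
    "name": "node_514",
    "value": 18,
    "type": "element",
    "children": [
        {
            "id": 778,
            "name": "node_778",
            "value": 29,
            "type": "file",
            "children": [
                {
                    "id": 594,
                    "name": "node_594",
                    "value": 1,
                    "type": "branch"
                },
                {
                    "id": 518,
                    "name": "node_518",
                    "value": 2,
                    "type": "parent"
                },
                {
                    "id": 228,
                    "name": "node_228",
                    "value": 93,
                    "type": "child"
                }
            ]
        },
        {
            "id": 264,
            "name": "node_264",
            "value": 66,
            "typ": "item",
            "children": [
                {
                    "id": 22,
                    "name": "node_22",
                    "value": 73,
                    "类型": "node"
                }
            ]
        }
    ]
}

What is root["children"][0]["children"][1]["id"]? 518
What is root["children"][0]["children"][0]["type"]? "branch"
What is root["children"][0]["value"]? 29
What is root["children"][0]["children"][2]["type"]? "child"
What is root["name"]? "node_514"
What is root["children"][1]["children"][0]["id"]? 22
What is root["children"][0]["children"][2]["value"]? 93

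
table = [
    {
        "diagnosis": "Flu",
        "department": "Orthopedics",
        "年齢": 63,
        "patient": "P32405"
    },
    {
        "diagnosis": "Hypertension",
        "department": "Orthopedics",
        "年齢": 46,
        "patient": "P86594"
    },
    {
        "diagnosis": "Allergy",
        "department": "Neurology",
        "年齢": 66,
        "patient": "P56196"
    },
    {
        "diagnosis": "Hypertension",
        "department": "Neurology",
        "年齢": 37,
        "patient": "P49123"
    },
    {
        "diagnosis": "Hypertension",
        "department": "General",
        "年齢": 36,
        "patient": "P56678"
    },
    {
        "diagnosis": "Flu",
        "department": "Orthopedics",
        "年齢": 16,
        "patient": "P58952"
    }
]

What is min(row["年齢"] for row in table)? 16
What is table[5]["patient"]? "P58952"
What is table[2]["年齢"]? 66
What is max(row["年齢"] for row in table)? 66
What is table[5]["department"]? "Orthopedics"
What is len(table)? 6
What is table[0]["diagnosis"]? "Flu"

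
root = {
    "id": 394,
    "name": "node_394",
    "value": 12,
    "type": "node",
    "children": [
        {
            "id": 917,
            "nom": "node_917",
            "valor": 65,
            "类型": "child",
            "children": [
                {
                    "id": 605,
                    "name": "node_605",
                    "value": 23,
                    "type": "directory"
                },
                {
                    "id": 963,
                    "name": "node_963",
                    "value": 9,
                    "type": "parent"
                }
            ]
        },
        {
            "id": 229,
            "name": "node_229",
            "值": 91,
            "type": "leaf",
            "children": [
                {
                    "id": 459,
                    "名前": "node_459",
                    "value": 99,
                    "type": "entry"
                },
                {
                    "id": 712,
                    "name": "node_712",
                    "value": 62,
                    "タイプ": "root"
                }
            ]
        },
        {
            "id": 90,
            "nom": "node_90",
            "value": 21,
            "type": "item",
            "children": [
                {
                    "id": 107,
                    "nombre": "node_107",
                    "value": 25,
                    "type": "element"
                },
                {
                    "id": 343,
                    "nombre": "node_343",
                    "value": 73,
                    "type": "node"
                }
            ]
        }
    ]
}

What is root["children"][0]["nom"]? "node_917"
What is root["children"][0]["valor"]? 65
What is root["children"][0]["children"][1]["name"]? "node_963"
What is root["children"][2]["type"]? "item"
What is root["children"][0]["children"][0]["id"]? 605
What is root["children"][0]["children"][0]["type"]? "directory"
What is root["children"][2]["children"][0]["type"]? "element"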